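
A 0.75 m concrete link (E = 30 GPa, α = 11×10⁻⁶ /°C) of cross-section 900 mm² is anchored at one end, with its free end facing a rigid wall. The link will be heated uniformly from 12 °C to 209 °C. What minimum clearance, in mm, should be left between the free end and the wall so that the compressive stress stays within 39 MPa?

g ≈ 0.65 mm

Free expansion if unrestrained: δ_free = αΔT L = 11×10⁻⁶ × 197 × 750 = 1.625 mm.
At the allowable stress the elastic shortening the wall may impose is σL/E = 39 × 750 / (30×10³) = 0.975 mm.
The gap must absorb the remainder: g_min = 1.625 − 0.975 = 0.6503 mm.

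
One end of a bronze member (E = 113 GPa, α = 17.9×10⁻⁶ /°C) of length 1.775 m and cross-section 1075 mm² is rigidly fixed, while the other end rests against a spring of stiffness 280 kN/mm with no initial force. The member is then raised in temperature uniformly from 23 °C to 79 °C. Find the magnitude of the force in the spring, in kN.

Free thermal expansion: δ_free = αΔT L = 17.9×10⁻⁶ × 56 × 1775 = 1.779 mm.
With a force P in the spring, the elastic change of the member is PL/(AE) and that of the spring is P/k; compatibility requires their sum to equal δ_free.
So P = δ_free / [L/(AE) + 1/k] = 1.779 / [ 1775/(1075×113×10³) + 1/(280×10³) ].
P = 1.779 / 1.818×10⁻⁵ = 97850 N.

P ≈ 97.9 kN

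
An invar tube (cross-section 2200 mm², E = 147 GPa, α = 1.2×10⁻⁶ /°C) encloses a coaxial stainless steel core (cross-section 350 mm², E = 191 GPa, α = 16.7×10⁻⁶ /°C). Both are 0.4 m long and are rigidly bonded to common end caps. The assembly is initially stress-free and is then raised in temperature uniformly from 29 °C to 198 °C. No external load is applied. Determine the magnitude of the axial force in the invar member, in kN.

P ≈ 145 kN (tensile in the invar)

The stainless steel has the larger α, so on heating it would change length more than the invar if both were free. The rigid plates force a common final length, so the stainless steel is put into compression and the invar into tension, with equal and opposite forces P (no external load).
Compatibility of the two members (thermal + elastic change equal): (α₁ − α₂)ΔT = P·[1/(A₁E₁) + 1/(A₂E₂)].
|α₁ − α₂|·ΔT = 15.5×10⁻⁶ × 169 = 0.00262.
1/(A₁E₁) + 1/(A₂E₂) = 1/(2200×147×10³) + 1/(350×191×10³) = 1.805×10⁻⁸ N⁻¹.
So P = 0.00262 / 1.805×10⁻⁸ = 145.1 kN.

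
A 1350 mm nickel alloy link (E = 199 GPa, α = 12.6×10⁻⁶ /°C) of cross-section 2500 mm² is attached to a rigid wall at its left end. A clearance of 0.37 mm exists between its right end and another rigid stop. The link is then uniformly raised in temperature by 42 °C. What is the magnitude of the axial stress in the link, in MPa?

Free thermal elongation = αΔT L = 12.6×10⁻⁶ × 42 × 1350 = 0.7144 mm.
After closing the 0.37 mm clearance, 0.7144 − 0.37 = 0.3444 mm of expansion remains to be suppressed by the wall.
So σ = E(δ_free − g)/L = 199×10³ × 0.3444/1350 = 50.77 MPa.

σ ≈ 50.8 MPa (compressive)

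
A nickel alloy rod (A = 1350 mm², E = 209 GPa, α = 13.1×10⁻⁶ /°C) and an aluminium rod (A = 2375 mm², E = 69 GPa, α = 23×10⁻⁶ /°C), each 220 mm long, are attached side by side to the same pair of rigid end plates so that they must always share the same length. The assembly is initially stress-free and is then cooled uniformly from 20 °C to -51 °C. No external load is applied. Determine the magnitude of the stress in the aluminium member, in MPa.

Both members must finish at the same length. With the larger α, the aluminium tends to over-contract; the plates restrain it, putting the aluminium in tension and the nickel alloy in compression. With no external load the two internal forces are equal and opposite, magnitude P.
Compatibility of the two members (thermal + elastic change equal): (α₁ − α₂)ΔT = P·[1/(A₁E₁) + 1/(A₂E₂)].
|α₁ − α₂|·ΔT = 9.9×10⁻⁶ × 71 = 0.0007029.
1/(A₁E₁) + 1/(A₂E₂) = 1/(1350×209×10³) + 1/(2375×69×10³) = 9.646×10⁻⁹ N⁻¹.
P = 0.0007029 / 9.646×10⁻⁹ = 72870 N = 72.87 kN.
σ_{aluminium} = P/A₂ = 72870/2375 = 30.68 MPa, tensile.

σ ≈ 30.7 MPa (tensile)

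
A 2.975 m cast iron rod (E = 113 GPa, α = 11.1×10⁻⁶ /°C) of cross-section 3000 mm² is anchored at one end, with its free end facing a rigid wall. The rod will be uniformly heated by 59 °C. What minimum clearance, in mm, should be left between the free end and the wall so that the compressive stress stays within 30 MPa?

g ≈ 1.16 mm

Free expansion if unrestrained: δ_free = αΔT L = 11.1×10⁻⁶ × 59 × 2975 = 1.948 mm.
At the allowable stress the elastic shortening the wall may impose is σL/E = 30 × 2975 / (113×10³) = 0.7898 mm.
So the gap has to take up the difference, g_min = δ_free − σL/E = 1.948 − 0.7898 = 1.159 mm.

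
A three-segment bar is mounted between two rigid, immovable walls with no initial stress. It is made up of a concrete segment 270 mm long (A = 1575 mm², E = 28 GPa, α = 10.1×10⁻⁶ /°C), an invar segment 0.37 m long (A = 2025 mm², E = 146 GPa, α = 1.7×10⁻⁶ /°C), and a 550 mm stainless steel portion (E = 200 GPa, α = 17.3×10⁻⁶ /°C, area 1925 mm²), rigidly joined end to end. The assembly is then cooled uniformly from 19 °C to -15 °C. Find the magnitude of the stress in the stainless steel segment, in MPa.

σ ≈ 25.8 MPa (tensile)

If the supports were absent, the total length change would be Σ αᵢΔT Lᵢ = 10.1×10⁻⁶×34×270 + 1.7×10⁻⁶×34×370 + 17.3×10⁻⁶×34×550 = 0.4376 mm.
Since the ends are fixed, an axial force P builds up, equal in every segment, with P · Σ Lᵢ/(AᵢEᵢ) = δ_free.
The series flexibility is Σ Lᵢ/(AᵢEᵢ) = 270/(1575×28×10³) + 370/(2025×146×10³) + 550/(1925×200×10³) = 8.803×10⁻⁶ mm/N.
P = 0.4376 / 8.803×10⁻⁶ = 49710 N = 49.71 kN, tensile.
σ_{stainless steel} = P / A = 49710 / 1925 = 25.83 MPa.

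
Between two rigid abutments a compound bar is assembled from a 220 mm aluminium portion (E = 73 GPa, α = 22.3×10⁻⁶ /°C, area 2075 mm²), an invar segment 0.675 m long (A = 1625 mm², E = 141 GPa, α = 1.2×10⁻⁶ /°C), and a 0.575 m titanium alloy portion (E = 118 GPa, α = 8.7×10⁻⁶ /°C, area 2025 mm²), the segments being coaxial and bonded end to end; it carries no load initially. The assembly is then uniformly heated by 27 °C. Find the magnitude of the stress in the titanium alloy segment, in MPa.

With the walls removed the bar would change length by δ_free = Σ αᵢΔT Lᵢ = 22.3×10⁻⁶×27×220 + 1.2×10⁻⁶×27×675 + 8.7×10⁻⁶×27×575 = 0.2894 mm.
The walls prevent any net length change, so an axial force P (same in every segment) develops. Compatibility: P · Σ Lᵢ/(AᵢEᵢ) = δ_free.
Σ Lᵢ/(AᵢEᵢ) = 220/(2075×73×10³) + 675/(1625×141×10³) + 575/(2025×118×10³) = 6.805×10⁻⁶ mm/N.
Hence P = δ_free / Σ(L/AE) = 0.2894/6.805×10⁻⁶ = 42.53 kN (compressive).
σ_{titanium alloy} = P / A = 42530 / 2025 = 21 MPa.

σ ≈ 21 MPa (compressive)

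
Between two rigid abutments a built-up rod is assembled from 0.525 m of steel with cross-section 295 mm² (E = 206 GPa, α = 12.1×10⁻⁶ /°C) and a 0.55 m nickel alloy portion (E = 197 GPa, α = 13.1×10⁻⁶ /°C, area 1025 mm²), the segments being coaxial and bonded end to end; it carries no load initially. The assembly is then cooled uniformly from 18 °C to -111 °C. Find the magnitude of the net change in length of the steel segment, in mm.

|ΔL| ≈ 0.51 mm

Free thermal contraction of the whole bar: Σ αᵢΔT Lᵢ = 12.1×10⁻⁶×129×525 + 13.1×10⁻⁶×129×550 = 1.749 mm.
The walls prevent any net length change, so an axial force P (same in every segment) develops. Compatibility: P · Σ Lᵢ/(AᵢEᵢ) = δ_free.
The series flexibility is Σ Lᵢ/(AᵢEᵢ) = 525/(295×206×10³) + 550/(1025×197×10³) = 1.136×10⁻⁵ mm/N.
So P = 1.749 / 1.136×10⁻⁵ = 153.9 kN, tensile.
For the steel segment, free thermal change = 12.1×10⁻⁶×129×525 = 0.8195 mm and elastic change from P = 153900×525/(295×206×10³) = 1.33 mm; these oppose, so the net change is 0.51 mm (segment lengthens).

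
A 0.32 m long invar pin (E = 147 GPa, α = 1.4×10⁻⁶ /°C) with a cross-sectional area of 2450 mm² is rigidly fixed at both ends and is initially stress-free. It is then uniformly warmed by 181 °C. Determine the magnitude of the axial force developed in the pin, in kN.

P ≈ 91.3 kN (compressive)

The ends cannot move, so σ = EαΔT = 147×10³ × 1.4×10⁻⁶ × 181 = 37.25 MPa.
Axial force P = σA = 37.25 × 2450 = 91260 N = 91.26 kN, compressive.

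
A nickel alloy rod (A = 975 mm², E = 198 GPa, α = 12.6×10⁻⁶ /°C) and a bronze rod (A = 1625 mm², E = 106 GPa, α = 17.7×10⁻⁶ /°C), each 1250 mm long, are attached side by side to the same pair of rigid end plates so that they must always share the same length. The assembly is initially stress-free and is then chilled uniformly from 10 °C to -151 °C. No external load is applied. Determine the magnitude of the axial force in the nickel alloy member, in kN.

Both members must finish at the same length. With the larger α, the bronze tends to over-contract; the plates restrain it, putting the bronze in tension and the nickel alloy in compression. With no external load the two internal forces are equal and opposite, magnitude P.
Compatibility of the two members (thermal + elastic change equal): (α₁ − α₂)ΔT = P·[1/(A₁E₁) + 1/(A₂E₂)].
|α₁ − α₂|·ΔT = 5.1×10⁻⁶ × 161 = 0.0008211.
1/(A₁E₁) + 1/(A₂E₂) = 1/(975×198×10³) + 1/(1625×106×10³) = 1.099×10⁻⁸ N⁻¹.
So P = 0.0008211 / 1.099×10⁻⁸ = 74.74 kN.

P ≈ 74.7 kN (compressive in the nickel alloy)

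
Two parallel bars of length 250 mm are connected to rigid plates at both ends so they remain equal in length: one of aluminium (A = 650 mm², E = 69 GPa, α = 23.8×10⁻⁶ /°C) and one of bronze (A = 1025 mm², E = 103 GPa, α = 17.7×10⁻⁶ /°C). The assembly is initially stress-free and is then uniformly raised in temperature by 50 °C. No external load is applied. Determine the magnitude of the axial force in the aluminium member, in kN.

Both members must finish at the same length. With the larger α, the aluminium tends to over-expand; the plates restrain it, putting the aluminium in compression and the bronze in tension. With no external load the two internal forces are equal and opposite, magnitude P.
Equating the net (thermal + elastic) strains gives |α₁ − α₂|·ΔT = P·[1/(A₁E₁) + 1/(A₂E₂)].
|α₁ − α₂|·ΔT = 6.1×10⁻⁶ × 50 = 0.000305.
1/(A₁E₁) + 1/(A₂E₂) = 1/(650×69×10³) + 1/(1025×103×10³) = 3.177×10⁻⁸ N⁻¹.
So P = 0.000305 / 3.177×10⁻⁸ = 9.601 kN.

P ≈ 9.6 kN (compressive in the aluminium)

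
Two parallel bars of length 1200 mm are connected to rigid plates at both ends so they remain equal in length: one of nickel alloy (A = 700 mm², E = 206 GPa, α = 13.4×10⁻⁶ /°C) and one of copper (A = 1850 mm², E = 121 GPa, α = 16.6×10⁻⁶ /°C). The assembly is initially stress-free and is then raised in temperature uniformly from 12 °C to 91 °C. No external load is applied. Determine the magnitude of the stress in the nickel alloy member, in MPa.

σ ≈ 31.7 MPa (tensile)

Equilibrium of a rigid end plate with no external load gives equal and opposite internal forces ±P in the two members. Since α_{copper} > α_{nickel alloy}, heating drives the copper into compression and the nickel alloy into tension.
Setting the final lengths equal and cancelling L: (α₁ − α₂)ΔT = P/(A₁E₁) + P/(A₂E₂).
|α₁ − α₂|·ΔT = 3.2×10⁻⁶ × 79 = 0.0002528.
1/(A₁E₁) + 1/(A₂E₂) = 1/(700×206×10³) + 1/(1850×121×10³) = 1.14×10⁻⁸ N⁻¹.
P = 0.0002528 / 1.14×10⁻⁸ = 22170 N = 22.17 kN.
σ_{nickel alloy} = P/A₁ = 22170/700 = 31.67 MPa, tensile.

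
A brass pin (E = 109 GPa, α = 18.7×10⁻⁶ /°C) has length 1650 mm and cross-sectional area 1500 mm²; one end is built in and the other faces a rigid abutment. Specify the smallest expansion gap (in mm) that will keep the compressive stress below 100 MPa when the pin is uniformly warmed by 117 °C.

g ≈ 2.1 mm

Free expansion if unrestrained: δ_free = αΔT L = 18.7×10⁻⁶ × 117 × 1650 = 3.61 mm.
At the allowable stress the elastic shortening the wall may impose is σL/E = 100 × 1650 / (109×10³) = 1.514 mm.
So the gap has to take up the difference, g_min = δ_free − σL/E = 3.61 − 1.514 = 2.096 mm.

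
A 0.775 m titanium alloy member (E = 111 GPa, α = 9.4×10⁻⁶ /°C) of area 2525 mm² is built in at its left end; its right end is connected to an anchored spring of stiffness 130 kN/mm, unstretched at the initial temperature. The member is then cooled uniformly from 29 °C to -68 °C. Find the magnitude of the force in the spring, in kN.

If the spring were absent the member would shorten by αΔT L = 9.4×10⁻⁶ × 97 × 775 = 0.7066 mm.
With a force P in the spring, the elastic change of the member is PL/(AE) and that of the spring is P/k; compatibility requires their sum to equal δ_free.
P [ L/(AE) + 1/k ] = δ_free → P [ 775/(2525×111×10³) + 1/(130×10³) ] = 0.7066.
P = 0.7066 / 1.046×10⁻⁵ = 67570 N.

P ≈ 67.6 kN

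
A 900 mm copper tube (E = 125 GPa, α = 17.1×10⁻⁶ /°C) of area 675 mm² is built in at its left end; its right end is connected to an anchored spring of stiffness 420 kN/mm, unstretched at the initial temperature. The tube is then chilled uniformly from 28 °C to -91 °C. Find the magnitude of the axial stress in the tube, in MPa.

Free thermal contraction: δ_free = αΔT L = 17.1×10⁻⁶ × 119 × 900 = 1.831 mm.
Let P be the tensile force in the spring. The tube extends elastically by PL/(AE) and the spring stretches by P/k; together these equal δ_free.
P [ L/(AE) + 1/k ] = δ_free → P [ 900/(675×125×10³) + 1/(420×10³) ] = 1.831.
P = 1.831 / 1.305×10⁻⁵ = 140400 N.
σ = P/A = 140400/675 = 207.9 MPa.

σ ≈ 208 MPa (tensile)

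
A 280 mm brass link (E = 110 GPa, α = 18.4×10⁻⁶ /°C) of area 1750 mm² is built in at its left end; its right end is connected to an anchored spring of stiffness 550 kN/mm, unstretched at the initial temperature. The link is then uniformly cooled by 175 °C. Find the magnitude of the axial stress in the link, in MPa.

σ ≈ 157 MPa (tensile)

If the spring were absent the link would shorten by αΔT L = 18.4×10⁻⁶ × 175 × 280 = 0.9016 mm.
With a force P in the spring, the elastic change of the link is PL/(AE) and that of the spring is P/k; compatibility requires their sum to equal δ_free.
P [ L/(AE) + 1/k ] = δ_free → P [ 280/(1750×110×10³) + 1/(550×10³) ] = 0.9016.
P = 0.9016 / 3.273×10⁻⁶ = 275500 N.
σ = P/A = 275500/1750 = 157.4 MPa.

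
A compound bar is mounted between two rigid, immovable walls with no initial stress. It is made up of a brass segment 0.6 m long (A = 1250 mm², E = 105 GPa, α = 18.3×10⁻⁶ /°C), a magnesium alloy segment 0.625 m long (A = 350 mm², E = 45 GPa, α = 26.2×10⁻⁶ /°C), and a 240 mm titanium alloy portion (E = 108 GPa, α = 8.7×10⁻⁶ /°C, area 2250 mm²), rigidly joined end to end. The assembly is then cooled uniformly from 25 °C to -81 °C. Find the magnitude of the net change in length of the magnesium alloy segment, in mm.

|ΔL| ≈ 1 mm

If the supports were absent, the total length change would be Σ αᵢΔT Lᵢ = 18.3×10⁻⁶×106×600 + 26.2×10⁻⁶×106×625 + 8.7×10⁻⁶×106×240 = 3.121 mm.
Since the ends are fixed, an axial force P builds up, equal in every segment, with P · Σ Lᵢ/(AᵢEᵢ) = δ_free.
Σ Lᵢ/(AᵢEᵢ) = 600/(1250×105×10³) + 625/(350×45×10³) + 240/(2250×108×10³) = 4.524×10⁻⁵ mm/N.
Hence P = δ_free / Σ(L/AE) = 3.121/4.524×10⁻⁵ = 68.98 kN (tensile).
For the magnesium alloy segment, free thermal change = 26.2×10⁻⁶×106×625 = 1.736 mm and elastic change from P = 68980×625/(350×45×10³) = 2.737 mm; these oppose, so the net change is 1 mm (segment lengthens).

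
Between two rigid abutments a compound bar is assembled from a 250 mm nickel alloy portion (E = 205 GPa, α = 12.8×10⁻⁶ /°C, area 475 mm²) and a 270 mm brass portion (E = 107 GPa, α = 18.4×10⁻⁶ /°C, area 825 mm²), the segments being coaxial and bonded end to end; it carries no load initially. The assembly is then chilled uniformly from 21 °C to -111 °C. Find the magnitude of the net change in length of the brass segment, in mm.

|ΔL| ≈ 0.0696 mm

With the walls removed the bar would change length by δ_free = Σ αᵢΔT Lᵢ = 12.8×10⁻⁶×132×250 + 18.4×10⁻⁶×132×270 = 1.078 mm.
The rigid supports impose zero overall length change; the single axial force P common to all segments must satisfy P Σ Lᵢ/(AᵢEᵢ) = δ_free.
The series flexibility is Σ Lᵢ/(AᵢEᵢ) = 250/(475×205×10³) + 270/(825×107×10³) = 5.626×10⁻⁶ mm/N.
So P = 1.078 / 5.626×10⁻⁶ = 191.6 kN, tensile.
For the brass segment, free thermal change = 18.4×10⁻⁶×132×270 = 0.6558 mm and elastic change from P = 191600×270/(825×107×10³) = 0.5862 mm; these oppose, so the net change is 0.0696 mm (segment shortens).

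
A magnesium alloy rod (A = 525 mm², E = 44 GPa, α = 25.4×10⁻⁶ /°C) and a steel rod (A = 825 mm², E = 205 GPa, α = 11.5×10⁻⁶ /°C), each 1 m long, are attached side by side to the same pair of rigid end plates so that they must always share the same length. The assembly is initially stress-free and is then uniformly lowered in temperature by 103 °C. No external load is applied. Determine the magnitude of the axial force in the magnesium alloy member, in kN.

P ≈ 29.1 kN (tensile in the magnesium alloy)

The magnesium alloy has the larger α, so on cooling it would change length more than the steel if both were free. The rigid plates force a common final length, so the magnesium alloy is put into tension and the steel into compression, with equal and opposite forces P (no external load).
Setting the final lengths equal and cancelling L: (α₁ − α₂)ΔT = P/(A₁E₁) + P/(A₂E₂).
|α₁ − α₂|·ΔT = 13.9×10⁻⁶ × 103 = 0.001432.
1/(A₁E₁) + 1/(A₂E₂) = 1/(525×44×10³) + 1/(825×205×10³) = 4.92×10⁻⁸ N⁻¹.
So P = 0.001432 / 4.92×10⁻⁸ = 29.1 kN.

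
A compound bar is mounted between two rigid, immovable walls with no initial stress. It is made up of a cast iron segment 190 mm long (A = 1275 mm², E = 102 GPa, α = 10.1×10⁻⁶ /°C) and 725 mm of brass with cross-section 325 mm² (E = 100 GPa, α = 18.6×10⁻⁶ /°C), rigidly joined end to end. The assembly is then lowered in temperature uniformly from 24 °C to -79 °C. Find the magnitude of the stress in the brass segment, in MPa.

With the walls removed the bar would change length by δ_free = Σ αᵢΔT Lᵢ = 10.1×10⁻⁶×103×190 + 18.6×10⁻⁶×103×725 = 1.587 mm.
Since the ends are fixed, an axial force P builds up, equal in every segment, with P · Σ Lᵢ/(AᵢEᵢ) = δ_free.
The series flexibility is Σ Lᵢ/(AᵢEᵢ) = 190/(1275×102×10³) + 725/(325×100×10³) = 2.377×10⁻⁵ mm/N.
P = 1.587 / 2.377×10⁻⁵ = 66750 N = 66.75 kN, tensile.
σ_{brass} = P / A = 66750 / 325 = 205.4 MPa.

σ ≈ 205 MPa (tensile)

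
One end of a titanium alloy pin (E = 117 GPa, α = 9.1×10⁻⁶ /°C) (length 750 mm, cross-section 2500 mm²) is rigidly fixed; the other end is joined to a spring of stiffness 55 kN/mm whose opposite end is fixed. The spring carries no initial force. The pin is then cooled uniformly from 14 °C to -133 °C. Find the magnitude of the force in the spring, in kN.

P ≈ 48.4 kN

The unrestrained thermal change is αΔT L = 9.1×10⁻⁶ × 147 × 750 = 1.003 mm.
Let P be the tensile force in the spring. The pin extends elastically by PL/(AE) and the spring stretches by P/k; together these equal δ_free.
P [ L/(AE) + 1/k ] = δ_free → P [ 750/(2500×117×10³) + 1/(55×10³) ] = 1.003.
P = 1.003 / 2.075×10⁻⁵ = 48360 N.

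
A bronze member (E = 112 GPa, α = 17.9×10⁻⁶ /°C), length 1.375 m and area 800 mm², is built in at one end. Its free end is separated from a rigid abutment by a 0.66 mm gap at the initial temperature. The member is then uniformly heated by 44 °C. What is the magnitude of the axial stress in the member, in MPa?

σ ≈ 34.5 MPa (compressive)

If the wall were absent the member would grow by αΔT L = 17.9×10⁻⁶ × 44 × 1375 = 1.083 mm.
This exceeds the 0.66 mm gap, so the wall pushes back. The portion of expansion that must be recovered elastically is δ_free − gap = 1.083 − 0.66 = 0.4229 mm.
Compatibility: PL/(AE) = 0.4229 mm, so σ = P/A = E × (0.4229/1375) = 34.45 MPa.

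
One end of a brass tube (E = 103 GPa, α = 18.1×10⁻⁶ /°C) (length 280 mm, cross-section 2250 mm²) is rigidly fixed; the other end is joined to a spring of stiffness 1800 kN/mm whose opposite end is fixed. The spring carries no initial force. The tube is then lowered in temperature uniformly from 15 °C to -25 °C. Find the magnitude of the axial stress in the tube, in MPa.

The unrestrained thermal change is αΔT L = 18.1×10⁻⁶ × 40 × 280 = 0.2027 mm.
Let P be the tensile force in the spring. The tube extends elastically by PL/(AE) and the spring stretches by P/k; together these equal δ_free.
P [ L/(AE) + 1/k ] = δ_free → P [ 280/(2250×103×10³) + 1/(1800×10³) ] = 0.2027.
P = 0.2027 / 1.764×10⁻⁶ = 114900 N.
σ = P/A = 114900/2250 = 51.08 MPa.

σ ≈ 51.1 MPa (tensile)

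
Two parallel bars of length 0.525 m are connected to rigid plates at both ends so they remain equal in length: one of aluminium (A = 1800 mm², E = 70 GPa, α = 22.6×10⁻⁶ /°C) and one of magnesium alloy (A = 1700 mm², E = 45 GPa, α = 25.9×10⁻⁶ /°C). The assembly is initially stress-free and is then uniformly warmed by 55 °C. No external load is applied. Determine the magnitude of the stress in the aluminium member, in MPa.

σ ≈ 4.8 MPa (tensile)

Equilibrium of a rigid end plate with no external load gives equal and opposite internal forces ±P in the two members. Since α_{magnesium alloy} > α_{aluminium}, heating drives the magnesium alloy into compression and the aluminium into tension.
Compatibility of the two members (thermal + elastic change equal): (α₁ − α₂)ΔT = P·[1/(A₁E₁) + 1/(A₂E₂)].
|α₁ − α₂|·ΔT = 3.3×10⁻⁶ × 55 = 0.0001815.
1/(A₁E₁) + 1/(A₂E₂) = 1/(1800×70×10³) + 1/(1700×45×10³) = 2.101×10⁻⁸ N⁻¹.
So P = 0.0001815 / 2.101×10⁻⁸ = 8.639 kN.
σ_{aluminium} = P/A₁ = 8639/1800 = 4.8 MPa, tensile.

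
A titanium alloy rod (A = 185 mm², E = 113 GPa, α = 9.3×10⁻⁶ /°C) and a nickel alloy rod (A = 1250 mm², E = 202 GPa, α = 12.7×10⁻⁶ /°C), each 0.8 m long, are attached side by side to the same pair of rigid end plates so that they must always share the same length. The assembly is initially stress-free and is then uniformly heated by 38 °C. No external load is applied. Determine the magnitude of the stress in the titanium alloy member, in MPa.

σ ≈ 13.5 MPa (tensile)

The nickel alloy has the larger α, so on heating it would change length more than the titanium alloy if both were free. The rigid plates force a common final length, so the nickel alloy is put into compression and the titanium alloy into tension, with equal and opposite forces P (no external load).
Setting the final lengths equal and cancelling L: (α₁ − α₂)ΔT = P/(A₁E₁) + P/(A₂E₂).
|α₁ − α₂|·ΔT = 3.4×10⁻⁶ × 38 = 0.0001292.
1/(A₁E₁) + 1/(A₂E₂) = 1/(185×113×10³) + 1/(1250×202×10³) = 5.18×10⁻⁸ N⁻¹.
P = 0.0001292 / 5.18×10⁻⁸ = 2494 N = 2.494 kN.
σ_{titanium alloy} = P/A₁ = 2494/185 = 13.48 MPa, tensile.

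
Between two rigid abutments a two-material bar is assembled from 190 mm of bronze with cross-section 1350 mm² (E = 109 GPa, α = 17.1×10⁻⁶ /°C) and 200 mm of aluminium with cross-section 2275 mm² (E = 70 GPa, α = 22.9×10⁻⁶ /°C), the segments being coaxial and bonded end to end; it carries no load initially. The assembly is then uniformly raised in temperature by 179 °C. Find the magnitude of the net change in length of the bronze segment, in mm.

|ΔL| ≈ 0.129 mm

With the walls removed the bar would change length by δ_free = Σ αᵢΔT Lᵢ = 17.1×10⁻⁶×179×190 + 22.9×10⁻⁶×179×200 = 1.401 mm.
The walls prevent any net length change, so an axial force P (same in every segment) develops. Compatibility: P · Σ Lᵢ/(AᵢEᵢ) = δ_free.
The series flexibility is Σ Lᵢ/(AᵢEᵢ) = 190/(1350×109×10³) + 200/(2275×70×10³) = 2.547×10⁻⁶ mm/N.
P = 1.401 / 2.547×10⁻⁶ = 550200 N = 550.2 kN, compressive.
For the bronze segment, free thermal change = 17.1×10⁻⁶×179×190 = 0.5816 mm and elastic change from P = 550200×190/(1350×109×10³) = 0.7104 mm; these oppose, so the net change is 0.129 mm (segment shortens).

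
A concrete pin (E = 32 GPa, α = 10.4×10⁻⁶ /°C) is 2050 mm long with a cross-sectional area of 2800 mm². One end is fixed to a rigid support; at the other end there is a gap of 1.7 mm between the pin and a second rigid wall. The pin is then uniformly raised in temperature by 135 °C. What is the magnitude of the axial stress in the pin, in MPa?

σ ≈ 18.4 MPa (compressive)

Unrestrained expansion: δ_free = αΔT L = 10.4×10⁻⁶ × 135 × 2050 = 2.878 mm.
The gap closes (δ_free > 1.7 mm) and the wall then resists a further 2.878 − 1.7 = 1.178 mm of expansion.
So σ = E(δ_free − g)/L = 32×10³ × 1.178/2050 = 18.39 MPa.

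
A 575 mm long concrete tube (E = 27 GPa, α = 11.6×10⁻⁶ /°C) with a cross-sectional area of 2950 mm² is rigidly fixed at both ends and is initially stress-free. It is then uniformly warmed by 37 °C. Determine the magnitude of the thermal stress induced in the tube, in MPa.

With length fixed, the mechanical strain must cancel the thermal strain αΔT = 11.6×10⁻⁶ × 37 = 429.2×10⁻⁶.
The stress required to suppress this strain is σ = Eε = 27×10³ × 429.2×10⁻⁶ = 11.59 MPa, compressive since the tube is trying to expand.

σ ≈ 11.6 MPa (compressive)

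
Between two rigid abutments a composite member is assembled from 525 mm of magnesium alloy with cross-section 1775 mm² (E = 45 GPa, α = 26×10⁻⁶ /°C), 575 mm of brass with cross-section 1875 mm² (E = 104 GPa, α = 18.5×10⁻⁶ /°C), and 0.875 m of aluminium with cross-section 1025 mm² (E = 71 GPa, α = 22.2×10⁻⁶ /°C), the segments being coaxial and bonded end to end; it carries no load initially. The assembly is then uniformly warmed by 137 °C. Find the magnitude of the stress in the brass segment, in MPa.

σ ≈ 148 MPa (compressive)

If the supports were absent, the total length change would be Σ αᵢΔT Lᵢ = 26×10⁻⁶×137×525 + 18.5×10⁻⁶×137×575 + 22.2×10⁻⁶×137×875 = 5.989 mm.
The walls prevent any net length change, so an axial force P (same in every segment) develops. Compatibility: P · Σ Lᵢ/(AᵢEᵢ) = δ_free.
Σ Lᵢ/(AᵢEᵢ) = 525/(1775×45×10³) + 575/(1875×104×10³) + 875/(1025×71×10³) = 2.154×10⁻⁵ mm/N.
So P = 5.989 / 2.154×10⁻⁵ = 278 kN, compressive.
σ_{brass} = P / A = 278000 / 1875 = 148.2 MPa.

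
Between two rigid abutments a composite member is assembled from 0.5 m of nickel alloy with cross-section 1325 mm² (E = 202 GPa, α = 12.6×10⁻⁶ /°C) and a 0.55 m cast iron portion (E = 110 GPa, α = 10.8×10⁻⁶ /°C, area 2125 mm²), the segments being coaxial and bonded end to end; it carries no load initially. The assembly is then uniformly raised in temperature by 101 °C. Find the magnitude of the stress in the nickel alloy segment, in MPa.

σ ≈ 221 MPa (compressive)

If the supports were absent, the total length change would be Σ αᵢΔT Lᵢ = 12.6×10⁻⁶×101×500 + 10.8×10⁻⁶×101×550 = 1.236 mm.
Since the ends are fixed, an axial force P builds up, equal in every segment, with P · Σ Lᵢ/(AᵢEᵢ) = δ_free.
The series flexibility is Σ Lᵢ/(AᵢEᵢ) = 500/(1325×202×10³) + 550/(2125×110×10³) = 4.221×10⁻⁶ mm/N.
Hence P = δ_free / Σ(L/AE) = 1.236/4.221×10⁻⁶ = 292.9 kN (compressive).
σ_{nickel alloy} = P / A = 292900 / 1325 = 221 MPa.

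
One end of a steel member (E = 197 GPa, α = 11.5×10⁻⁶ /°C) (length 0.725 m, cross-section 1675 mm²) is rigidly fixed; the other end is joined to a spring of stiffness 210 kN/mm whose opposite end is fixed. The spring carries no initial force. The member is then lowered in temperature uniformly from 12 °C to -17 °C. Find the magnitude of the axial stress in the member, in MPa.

If the spring were absent the member would shorten by αΔT L = 11.5×10⁻⁶ × 29 × 725 = 0.2418 mm.
With a force P in the spring, the elastic change of the member is PL/(AE) and that of the spring is P/k; compatibility requires their sum to equal δ_free.
So P = δ_free / [L/(AE) + 1/k] = 0.2418 / [ 725/(1675×197×10³) + 1/(210×10³) ].
P = 0.2418 / 6.959×10⁻⁶ = 34740 N.
σ = P/A = 34740/1675 = 20.74 MPa.

σ ≈ 20.7 MPa (tensile)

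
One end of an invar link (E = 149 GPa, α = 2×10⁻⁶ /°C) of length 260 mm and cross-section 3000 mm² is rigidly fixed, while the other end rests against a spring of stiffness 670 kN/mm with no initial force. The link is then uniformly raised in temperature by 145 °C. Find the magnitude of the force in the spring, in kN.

If the spring were absent the link would lengthen by αΔT L = 2×10⁻⁶ × 145 × 260 = 0.0754 mm.
Let P be the compressive force at the spring. The link shortens elastically by PL/(AE) and the spring compresses by P/k; together these equal δ_free.
P [ L/(AE) + 1/k ] = δ_free → P [ 260/(3000×149×10³) + 1/(670×10³) ] = 0.0754.
P = 0.0754 / 2.074×10⁻⁶ = 36350 N.

P ≈ 36.4 kN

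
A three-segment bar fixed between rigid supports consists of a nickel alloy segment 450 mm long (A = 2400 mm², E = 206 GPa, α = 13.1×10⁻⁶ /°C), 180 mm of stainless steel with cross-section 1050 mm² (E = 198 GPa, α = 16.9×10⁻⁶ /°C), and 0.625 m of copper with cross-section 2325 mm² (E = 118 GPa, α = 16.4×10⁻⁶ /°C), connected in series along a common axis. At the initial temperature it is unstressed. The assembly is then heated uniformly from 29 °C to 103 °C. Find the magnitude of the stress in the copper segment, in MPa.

With the walls removed the bar would change length by δ_free = Σ αᵢΔT Lᵢ = 13.1×10⁻⁶×74×450 + 16.9×10⁻⁶×74×180 + 16.4×10⁻⁶×74×625 = 1.42 mm.
The walls prevent any net length change, so an axial force P (same in every segment) develops. Compatibility: P · Σ Lᵢ/(AᵢEᵢ) = δ_free.
The series flexibility is Σ Lᵢ/(AᵢEᵢ) = 450/(2400×206×10³) + 180/(1050×198×10³) + 625/(2325×118×10³) = 4.054×10⁻⁶ mm/N.
P = 1.42 / 4.054×10⁻⁶ = 350200 N = 350.2 kN, compressive.
σ_{copper} = P / A = 350200 / 2325 = 150.6 MPa.

σ ≈ 151 MPa (compressive)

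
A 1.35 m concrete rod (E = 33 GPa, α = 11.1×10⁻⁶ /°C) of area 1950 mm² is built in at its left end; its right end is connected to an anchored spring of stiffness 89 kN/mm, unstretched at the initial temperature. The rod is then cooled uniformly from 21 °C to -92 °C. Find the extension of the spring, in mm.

δ ≈ 0.591 mm

The unrestrained thermal change is αΔT L = 11.1×10⁻⁶ × 113 × 1350 = 1.693 mm.
With a force P in the spring, the elastic change of the rod is PL/(AE) and that of the spring is P/k; compatibility requires their sum to equal δ_free.
So P = δ_free / [L/(AE) + 1/k] = 1.693 / [ 1350/(1950×33×10³) + 1/(89×10³) ].
P = 1.693 / 3.221×10⁻⁵ = 52560 N.
Spring extension = P/k = 52560/(89×10³) = 0.5906 mm.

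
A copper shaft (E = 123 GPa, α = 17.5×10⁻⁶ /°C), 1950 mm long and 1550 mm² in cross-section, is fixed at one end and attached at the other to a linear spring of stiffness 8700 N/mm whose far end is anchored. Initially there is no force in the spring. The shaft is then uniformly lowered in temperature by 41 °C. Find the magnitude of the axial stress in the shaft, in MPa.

σ ≈ 7.21 MPa (tensile)

The unrestrained thermal change is αΔT L = 17.5×10⁻⁶ × 41 × 1950 = 1.399 mm.
With a force P in the spring, the elastic change of the shaft is PL/(AE) and that of the spring is P/k; compatibility requires their sum to equal δ_free.
P [ L/(AE) + 1/k ] = δ_free → P [ 1950/(1550×123×10³) + 1/(8700) ] = 1.399.
P = 1.399 / 0.0001252 = 11180 N.
σ = P/A = 11180/1550 = 7.211 MPa.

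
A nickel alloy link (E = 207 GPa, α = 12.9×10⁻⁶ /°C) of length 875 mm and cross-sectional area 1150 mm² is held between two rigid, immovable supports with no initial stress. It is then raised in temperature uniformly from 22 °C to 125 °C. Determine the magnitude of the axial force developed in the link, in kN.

P ≈ 316 kN (compressive)

Full restraint means ε = 0, so the stress is σ = EαΔT = 207×10³ × 12.9×10⁻⁶ × 103 = 275 MPa.
Axial force P = σA = 275 × 1150 = 316300 N = 316.3 kN, compressive.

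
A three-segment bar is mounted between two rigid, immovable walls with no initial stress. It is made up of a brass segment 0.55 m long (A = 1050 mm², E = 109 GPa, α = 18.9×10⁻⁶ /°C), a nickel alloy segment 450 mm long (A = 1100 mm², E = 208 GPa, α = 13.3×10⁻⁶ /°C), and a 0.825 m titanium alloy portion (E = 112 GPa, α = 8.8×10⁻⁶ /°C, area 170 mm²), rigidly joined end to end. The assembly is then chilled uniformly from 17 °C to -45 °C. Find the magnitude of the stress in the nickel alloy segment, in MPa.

σ ≈ 26.6 MPa (tensile)

If the supports were absent, the total length change would be Σ αᵢΔT Lᵢ = 18.9×10⁻⁶×62×550 + 13.3×10⁻⁶×62×450 + 8.8×10⁻⁶×62×825 = 1.466 mm.
Since the ends are fixed, an axial force P builds up, equal in every segment, with P · Σ Lᵢ/(AᵢEᵢ) = δ_free.
Σ Lᵢ/(AᵢEᵢ) = 550/(1050×109×10³) + 450/(1100×208×10³) + 825/(170×112×10³) = 5.01×10⁻⁵ mm/N.
So P = 1.466 / 5.01×10⁻⁵ = 29.25 kN, tensile.
σ_{nickel alloy} = P / A = 29250 / 1100 = 26.59 MPa.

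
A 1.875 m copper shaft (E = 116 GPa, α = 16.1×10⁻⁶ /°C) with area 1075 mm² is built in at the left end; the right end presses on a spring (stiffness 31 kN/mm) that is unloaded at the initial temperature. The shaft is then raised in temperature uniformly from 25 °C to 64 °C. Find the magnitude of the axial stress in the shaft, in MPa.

Free thermal expansion: δ_free = αΔT L = 16.1×10⁻⁶ × 39 × 1875 = 1.177 mm.
With a force P in the spring, the elastic change of the shaft is PL/(AE) and that of the spring is P/k; compatibility requires their sum to equal δ_free.
P [ L/(AE) + 1/k ] = δ_free → P [ 1875/(1075×116×10³) + 1/(31×10³) ] = 1.177.
P = 1.177 / 4.729×10⁻⁵ = 24890 N.
σ = P/A = 24890/1075 = 23.16 MPa.

σ ≈ 23.2 MPa (compressive)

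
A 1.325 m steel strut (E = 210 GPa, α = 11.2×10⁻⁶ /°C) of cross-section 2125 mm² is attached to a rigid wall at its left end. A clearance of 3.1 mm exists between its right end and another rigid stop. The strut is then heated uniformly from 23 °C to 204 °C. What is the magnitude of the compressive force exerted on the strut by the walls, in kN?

Free thermal elongation = αΔT L = 11.2×10⁻⁶ × 181 × 1325 = 2.686 mm.
Since δ_free = 2.69 mm is less than the 3.1 mm gap, the strut never touches the wall. No axial force develops.

P ≈ 0 kN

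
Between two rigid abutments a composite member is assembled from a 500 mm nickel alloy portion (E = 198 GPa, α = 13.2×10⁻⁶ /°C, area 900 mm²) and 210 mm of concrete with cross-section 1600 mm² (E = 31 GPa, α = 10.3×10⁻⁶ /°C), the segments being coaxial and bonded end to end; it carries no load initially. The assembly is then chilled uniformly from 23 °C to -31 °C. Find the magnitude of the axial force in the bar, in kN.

P ≈ 67.2 kN (tensile)

Free thermal contraction of the whole bar: Σ αᵢΔT Lᵢ = 13.2×10⁻⁶×54×500 + 10.3×10⁻⁶×54×210 = 0.4732 mm.
The walls prevent any net length change, so an axial force P (same in every segment) develops. Compatibility: P · Σ Lᵢ/(AᵢEᵢ) = δ_free.
The series flexibility is Σ Lᵢ/(AᵢEᵢ) = 500/(900×198×10³) + 210/(1600×31×10³) = 7.04×10⁻⁶ mm/N.
P = 0.4732 / 7.04×10⁻⁶ = 67220 N = 67.22 kN, tensile.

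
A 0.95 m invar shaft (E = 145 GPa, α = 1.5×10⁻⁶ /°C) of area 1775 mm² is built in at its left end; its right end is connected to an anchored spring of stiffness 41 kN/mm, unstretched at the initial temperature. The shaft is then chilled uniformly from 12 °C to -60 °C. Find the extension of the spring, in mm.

Free thermal contraction: δ_free = αΔT L = 1.5×10⁻⁶ × 72 × 950 = 0.1026 mm.
Let P be the tensile force in the spring. The shaft extends elastically by PL/(AE) and the spring stretches by P/k; together these equal δ_free.
So P = δ_free / [L/(AE) + 1/k] = 0.1026 / [ 950/(1775×145×10³) + 1/(41×10³) ].
P = 0.1026 / 2.808×10⁻⁵ = 3654 N.
Spring extension = P/k = 3654/(41×10³) = 0.08911 mm.

δ ≈ 0.0891 mm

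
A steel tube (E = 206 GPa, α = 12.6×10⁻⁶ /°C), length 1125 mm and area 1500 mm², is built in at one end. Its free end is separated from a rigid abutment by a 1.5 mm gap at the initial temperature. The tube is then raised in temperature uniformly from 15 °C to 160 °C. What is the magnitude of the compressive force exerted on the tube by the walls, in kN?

P ≈ 153 kN

Unrestrained expansion: δ_free = αΔT L = 12.6×10⁻⁶ × 145 × 1125 = 2.055 mm.
After closing the 1.5 mm clearance, 2.055 − 1.5 = 0.5554 mm of expansion remains to be suppressed by the wall.
So σ = E(δ_free − g)/L = 206×10³ × 0.5554/1125 = 101.7 MPa.
Force on the wall = σA = 101.7 × 1500 mm² = 152.5 kN.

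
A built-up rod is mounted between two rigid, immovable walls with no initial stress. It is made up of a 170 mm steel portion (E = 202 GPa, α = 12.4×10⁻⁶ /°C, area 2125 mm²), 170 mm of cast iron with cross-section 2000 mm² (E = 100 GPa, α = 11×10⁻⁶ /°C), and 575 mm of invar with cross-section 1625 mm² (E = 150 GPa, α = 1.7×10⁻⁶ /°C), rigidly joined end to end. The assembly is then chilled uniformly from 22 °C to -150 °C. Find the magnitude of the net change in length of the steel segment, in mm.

If the supports were absent, the total length change would be Σ αᵢΔT Lᵢ = 12.4×10⁻⁶×172×170 + 11×10⁻⁶×172×170 + 1.7×10⁻⁶×172×575 = 0.8523 mm.
The rigid supports impose zero overall length change; the single axial force P common to all segments must satisfy P Σ Lᵢ/(AᵢEᵢ) = δ_free.
Σ Lᵢ/(AᵢEᵢ) = 170/(2125×202×10³) + 170/(2000×100×10³) + 575/(1625×150×10³) = 3.605×10⁻⁶ mm/N.
P = 0.8523 / 3.605×10⁻⁶ = 236400 N = 236.4 kN, tensile.
For the steel segment, free thermal change = 12.4×10⁻⁶×172×170 = 0.3626 mm and elastic change from P = 236400×170/(2125×202×10³) = 0.09364 mm; these oppose, so the net change is 0.269 mm (segment shortens).

|ΔL| ≈ 0.269 mm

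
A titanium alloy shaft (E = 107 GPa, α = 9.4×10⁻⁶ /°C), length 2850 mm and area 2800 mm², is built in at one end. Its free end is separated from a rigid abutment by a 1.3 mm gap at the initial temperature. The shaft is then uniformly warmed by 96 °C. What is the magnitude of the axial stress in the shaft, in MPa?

σ ≈ 47.7 MPa (compressive)

If the wall were absent the shaft would grow by αΔT L = 9.4×10⁻⁶ × 96 × 2850 = 2.572 mm.
After closing the 1.3 mm clearance, 2.572 − 1.3 = 1.272 mm of expansion remains to be suppressed by the wall.
Compatibility: PL/(AE) = 1.272 mm, so σ = P/A = E × (1.272/2850) = 47.75 MPa.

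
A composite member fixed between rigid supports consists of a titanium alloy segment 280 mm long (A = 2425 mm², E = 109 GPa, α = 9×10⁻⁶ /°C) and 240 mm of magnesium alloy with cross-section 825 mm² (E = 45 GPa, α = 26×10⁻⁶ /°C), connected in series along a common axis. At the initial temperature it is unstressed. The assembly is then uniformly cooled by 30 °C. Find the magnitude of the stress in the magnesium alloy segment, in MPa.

σ ≈ 42.3 MPa (tensile)

With the walls removed the bar would change length by δ_free = Σ αᵢΔT Lᵢ = 9×10⁻⁶×30×280 + 26×10⁻⁶×30×240 = 0.2628 mm.
The rigid supports impose zero overall length change; the single axial force P common to all segments must satisfy P Σ Lᵢ/(AᵢEᵢ) = δ_free.
The series flexibility is Σ Lᵢ/(AᵢEᵢ) = 280/(2425×109×10³) + 240/(825×45×10³) = 7.524×10⁻⁶ mm/N.
P = 0.2628 / 7.524×10⁻⁶ = 34930 N = 34.93 kN, tensile.
σ_{magnesium alloy} = P / A = 34930 / 825 = 42.34 MPa.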